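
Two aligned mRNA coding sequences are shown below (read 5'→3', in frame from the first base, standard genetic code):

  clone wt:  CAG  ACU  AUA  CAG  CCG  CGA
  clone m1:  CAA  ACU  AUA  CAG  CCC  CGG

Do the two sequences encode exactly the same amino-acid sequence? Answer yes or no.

Codon 1: CAG Gln / CAA Gln — synonymous.
Codon 2: ACU Thr / ACU Thr — identical.
Codon 3: AUA Ile / AUA Ile — identical.
Codon 4: CAG Gln / CAG Gln — identical.
Codon 5: CCG Pro / CCC Pro — synonymous.
Codon 6: CGA Arg / CGG Arg — synonymous.
Nonsynonymous differences: 0 → same protein.

yes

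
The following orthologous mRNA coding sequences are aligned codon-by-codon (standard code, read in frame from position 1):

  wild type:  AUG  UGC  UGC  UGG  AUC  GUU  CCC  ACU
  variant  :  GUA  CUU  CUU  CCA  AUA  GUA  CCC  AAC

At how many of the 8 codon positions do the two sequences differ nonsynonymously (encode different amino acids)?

5

Codon 1: AUG Met / GUA Val — nonsynonymous.
Codon 2: UGC Cys / CUU Leu — nonsynonymous.
Codon 3: UGC Cys / CUU Leu — nonsynonymous.
Codon 4: UGG Trp / CCA Pro — nonsynonymous.
Codon 5: AUC Ile / AUA Ile — synonymous.
Codon 6: GUU Val / GUA Val — synonymous.
Codon 7: CCC Pro / CCC Pro — identical.
Codon 8: ACU Thr / AAC Asn — nonsynonymous.
Nonsynonymous differences: 5.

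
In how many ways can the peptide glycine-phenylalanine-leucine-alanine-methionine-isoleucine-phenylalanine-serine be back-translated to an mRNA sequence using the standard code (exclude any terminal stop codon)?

6912

Gly: 4 codons.
Phe: 2 codons.
Leu: 6 codons.
Ala: 4 codons.
Met: 1 codon.
Ile: 3 codons.
Phe: 2 codons.
Ser: 6 codons.
4 × 2 × 6 × 4 × 1 × 3 × 2 × 6 = 6912.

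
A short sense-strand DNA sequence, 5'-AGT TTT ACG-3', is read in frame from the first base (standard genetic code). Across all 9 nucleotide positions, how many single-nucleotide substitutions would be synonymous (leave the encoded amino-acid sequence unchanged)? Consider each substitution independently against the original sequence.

Codon 1 (AGT, Ser): 1 synonymous substitution.
Codon 2 (TTT, Phe): 1 synonymous substitution.
Codon 3 (ACG, Thr): 3 synonymous substitutions.
Total: 1 + 1 + 3 = 5.

5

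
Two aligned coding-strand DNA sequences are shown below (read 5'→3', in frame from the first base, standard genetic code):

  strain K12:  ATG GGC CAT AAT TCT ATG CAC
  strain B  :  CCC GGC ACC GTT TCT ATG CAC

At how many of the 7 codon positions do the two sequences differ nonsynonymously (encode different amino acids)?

3

Codon 1: ATG Met / CCC Pro — nonsynonymous.
Codon 2: GGC Gly / GGC Gly — identical.
Codon 3: CAT His / ACC Thr — nonsynonymous.
Codon 4: AAT Asn / GTT Val — nonsynonymous.
Codon 5: TCT Ser / TCT Ser — identical.
Codon 6: ATG Met / ATG Met — identical.
Codon 7: CAC His / CAC His — identical.
Nonsynonymous differences: 3.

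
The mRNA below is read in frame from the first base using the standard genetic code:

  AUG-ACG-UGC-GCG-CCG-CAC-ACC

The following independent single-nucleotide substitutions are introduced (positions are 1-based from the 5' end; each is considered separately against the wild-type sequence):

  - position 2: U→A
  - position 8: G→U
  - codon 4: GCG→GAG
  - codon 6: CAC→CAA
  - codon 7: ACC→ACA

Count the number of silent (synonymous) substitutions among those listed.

Codon 1: AUG (Met) → AAG (Lys) — missense.
Codon 3: UGC (Cys) → UUC (Phe) — missense.
Codon 4: GCG (Ala) → GAG (Glu) — missense.
Codon 6: CAC (His) → CAA (Gln) — missense.
Codon 7: ACC (Thr) → ACA (Thr) — synonymous.
Synonymous: 1 of 5.

1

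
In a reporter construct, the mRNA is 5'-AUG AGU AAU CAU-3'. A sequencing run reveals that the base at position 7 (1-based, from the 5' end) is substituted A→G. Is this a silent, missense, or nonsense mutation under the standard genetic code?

missense

Position 7 falls in codon 3: AAU → Asn.
After the substitution the codon is GAU → Asp.
Asn ≠ Asp, so this is a missense mutation.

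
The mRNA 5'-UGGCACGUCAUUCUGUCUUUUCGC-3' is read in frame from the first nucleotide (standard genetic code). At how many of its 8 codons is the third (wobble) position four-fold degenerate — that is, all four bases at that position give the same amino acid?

Codon 1 UGG (Trp): third position 1-fold.
Codon 2 CAC (His): third position 2-fold.
Codon 3 GUC (Val): third position 4-fold.
Codon 4 AUU (Ile): third position 3-fold.
Codon 5 CUG (Leu): third position 4-fold.
Codon 6 UCU (Ser): third position 4-fold.
Codon 7 UUU (Phe): third position 2-fold.
Codon 8 CGC (Arg): third position 4-fold.
Four-fold degenerate third positions: 4.

4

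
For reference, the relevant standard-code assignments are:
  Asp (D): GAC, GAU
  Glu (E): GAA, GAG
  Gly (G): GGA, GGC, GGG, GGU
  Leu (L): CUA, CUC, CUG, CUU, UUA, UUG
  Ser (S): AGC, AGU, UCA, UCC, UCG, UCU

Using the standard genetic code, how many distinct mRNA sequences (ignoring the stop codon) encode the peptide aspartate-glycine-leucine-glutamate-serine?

576

Asp: 2 codons.
Gly: 4 codons.
Leu: 6 codons.
Glu: 2 codons.
Ser: 6 codons.
2 × 4 × 6 × 2 × 6 = 576.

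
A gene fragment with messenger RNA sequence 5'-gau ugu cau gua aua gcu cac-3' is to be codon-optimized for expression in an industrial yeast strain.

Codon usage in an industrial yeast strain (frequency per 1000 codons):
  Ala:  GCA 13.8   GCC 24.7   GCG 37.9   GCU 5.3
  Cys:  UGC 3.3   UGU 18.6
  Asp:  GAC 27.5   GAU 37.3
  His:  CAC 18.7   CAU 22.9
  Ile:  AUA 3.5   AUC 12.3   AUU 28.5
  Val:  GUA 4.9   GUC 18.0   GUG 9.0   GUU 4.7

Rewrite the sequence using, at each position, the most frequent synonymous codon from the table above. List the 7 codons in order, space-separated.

Codon 1 (Asp): best is GAU at 37.3.
Codon 2 (Cys): best is UGU at 18.6.
Codon 3 (His): best is CAU at 22.9.
Codon 4 (Val): best is GUC at 18.0.
Codon 5 (Ile): best is AUU at 28.5.
Codon 6 (Ala): best is GCG at 37.9.
Codon 7 (His): best is CAU at 22.9.

GAU UGU CAU GUC AUU GCG CAU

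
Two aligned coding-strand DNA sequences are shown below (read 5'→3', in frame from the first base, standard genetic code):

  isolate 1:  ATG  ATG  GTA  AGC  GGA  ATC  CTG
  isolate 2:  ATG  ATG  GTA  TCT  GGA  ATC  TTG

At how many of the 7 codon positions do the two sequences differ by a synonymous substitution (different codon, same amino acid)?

2

Codon 1: ATG Met / ATG Met — identical.
Codon 2: ATG Met / ATG Met — identical.
Codon 3: GTA Val / GTA Val — identical.
Codon 4: AGC Ser / TCT Ser — synonymous.
Codon 5: GGA Gly / GGA Gly — identical.
Codon 6: ATC Ile / ATC Ile — identical.
Codon 7: CTG Leu / TTG Leu — synonymous.
Synonymous differences: 2.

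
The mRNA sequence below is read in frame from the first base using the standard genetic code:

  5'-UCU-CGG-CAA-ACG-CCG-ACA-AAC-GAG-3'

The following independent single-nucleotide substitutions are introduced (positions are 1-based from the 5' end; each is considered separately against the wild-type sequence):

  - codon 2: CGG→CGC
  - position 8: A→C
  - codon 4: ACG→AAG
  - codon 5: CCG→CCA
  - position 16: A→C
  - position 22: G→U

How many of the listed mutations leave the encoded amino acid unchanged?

2

Codon 2: CGG (Arg) → CGC (Arg) — synonymous.
Codon 3: CAA (Gln) → CCA (Pro) — missense.
Codon 4: ACG (Thr) → AAG (Lys) — missense.
Codon 5: CCG (Pro) → CCA (Pro) — synonymous.
Codon 6: ACA (Thr) → CCA (Pro) — missense.
Codon 8: GAG (Glu) → UAG (Stop) — nonsense.
Synonymous: 2 of 6.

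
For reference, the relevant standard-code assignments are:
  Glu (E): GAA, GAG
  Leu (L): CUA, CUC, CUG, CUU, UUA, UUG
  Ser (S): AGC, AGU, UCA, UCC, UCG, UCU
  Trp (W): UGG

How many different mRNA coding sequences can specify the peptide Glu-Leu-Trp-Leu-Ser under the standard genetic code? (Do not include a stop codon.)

432

Glu: 2 codons.
Leu: 6 codons.
Trp: 1 codon.
Leu: 6 codons.
Ser: 6 codons.
2 × 6 × 1 × 6 × 6 = 432.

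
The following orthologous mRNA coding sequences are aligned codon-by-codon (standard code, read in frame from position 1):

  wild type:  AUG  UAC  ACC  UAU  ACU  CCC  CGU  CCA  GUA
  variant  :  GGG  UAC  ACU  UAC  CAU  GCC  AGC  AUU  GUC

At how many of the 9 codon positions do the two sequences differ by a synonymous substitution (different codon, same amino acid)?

3

Codon 1: AUG Met / GGG Gly — nonsynonymous.
Codon 2: UAC Tyr / UAC Tyr — identical.
Codon 3: ACC Thr / ACU Thr — synonymous.
Codon 4: UAU Tyr / UAC Tyr — synonymous.
Codon 5: ACU Thr / CAU His — nonsynonymous.
Codon 6: CCC Pro / GCC Ala — nonsynonymous.
Codon 7: CGU Arg / AGC Ser — nonsynonymous.
Codon 8: CCA Pro / AUU Ile — nonsynonymous.
Codon 9: GUA Val / GUC Val — synonymous.
Synonymous differences: 3.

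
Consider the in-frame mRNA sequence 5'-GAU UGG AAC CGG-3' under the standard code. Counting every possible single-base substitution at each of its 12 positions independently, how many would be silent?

Codon 1 (GAU, Asp): 1 synonymous substitution.
Codon 2 (UGG, Trp): 0 synonymous substitutions.
Codon 3 (AAC, Asn): 1 synonymous substitution.
Codon 4 (CGG, Arg): 4 synonymous substitutions.
Total: 1 + 0 + 1 + 4 = 6.

6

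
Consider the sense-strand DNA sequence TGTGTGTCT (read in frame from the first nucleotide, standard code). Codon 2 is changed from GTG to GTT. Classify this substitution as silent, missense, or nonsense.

silent

Position 6 falls in codon 2: GTG → Val.
After the substitution the codon is GTT → Val.
Both encode Val, so the change is synonymous.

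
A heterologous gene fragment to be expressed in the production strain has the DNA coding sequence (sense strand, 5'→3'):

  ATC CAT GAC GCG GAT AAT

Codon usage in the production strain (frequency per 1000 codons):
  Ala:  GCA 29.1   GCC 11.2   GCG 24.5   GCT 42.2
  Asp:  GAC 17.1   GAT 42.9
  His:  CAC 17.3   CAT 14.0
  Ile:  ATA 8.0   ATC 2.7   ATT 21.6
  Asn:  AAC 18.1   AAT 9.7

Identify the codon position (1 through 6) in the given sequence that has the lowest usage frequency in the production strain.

1

Codon 1 ATC (Ile): 2.7 per 1000.
Codon 2 CAT (His): 14.0 per 1000.
Codon 3 GAC (Asp): 17.1 per 1000.
Codon 4 GCG (Ala): 24.5 per 1000.
Codon 5 GAT (Asp): 42.9 per 1000.
Codon 6 AAT (Asn): 9.7 per 1000.
Lowest frequency is 2.7 at codon 1.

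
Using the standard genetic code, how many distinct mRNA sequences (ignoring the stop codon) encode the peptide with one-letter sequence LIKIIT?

Leu: 6 codons.
Ile: 3 codons.
Lys: 2 codons.
Ile: 3 codons.
Ile: 3 codons.
Thr: 4 codons.
6 × 3 × 2 × 3 × 3 × 4 = 1296.

1296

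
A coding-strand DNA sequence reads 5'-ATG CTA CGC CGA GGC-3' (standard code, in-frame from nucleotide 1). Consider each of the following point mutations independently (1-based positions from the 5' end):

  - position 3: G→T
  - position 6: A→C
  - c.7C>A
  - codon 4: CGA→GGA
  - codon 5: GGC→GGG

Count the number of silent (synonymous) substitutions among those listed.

2

Codon 1: ATG (Met) → ATT (Ile) — missense.
Codon 2: CTA (Leu) → CTC (Leu) — synonymous.
Codon 3: CGC (Arg) → AGC (Ser) — missense.
Codon 4: CGA (Arg) → GGA (Gly) — missense.
Codon 5: GGC (Gly) → GGG (Gly) — synonymous.
Synonymous: 2 of 5.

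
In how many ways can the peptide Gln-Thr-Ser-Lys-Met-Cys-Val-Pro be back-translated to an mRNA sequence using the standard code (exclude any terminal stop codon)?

3072

Gln: 2 codons.
Thr: 4 codons.
Ser: 6 codons.
Lys: 2 codons.
Met: 1 codon.
Cys: 2 codons.
Val: 4 codons.
Pro: 4 codons.
2 × 4 × 6 × 2 × 1 × 2 × 4 × 4 = 3072.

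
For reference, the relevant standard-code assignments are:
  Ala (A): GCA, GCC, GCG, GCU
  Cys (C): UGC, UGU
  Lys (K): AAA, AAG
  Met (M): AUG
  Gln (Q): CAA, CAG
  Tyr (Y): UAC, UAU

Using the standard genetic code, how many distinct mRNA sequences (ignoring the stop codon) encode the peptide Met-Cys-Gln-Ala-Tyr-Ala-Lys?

Met: 1 codon.
Cys: 2 codons.
Gln: 2 codons.
Ala: 4 codons.
Tyr: 2 codons.
Ala: 4 codons.
Lys: 2 codons.
1 × 2 × 2 × 4 × 2 × 4 × 2 = 256.

256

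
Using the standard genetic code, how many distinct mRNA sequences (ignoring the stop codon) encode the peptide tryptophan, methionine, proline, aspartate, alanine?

Trp: 1 codon.
Met: 1 codon.
Pro: 4 codons.
Asp: 2 codons.
Ala: 4 codons.
1 × 1 × 4 × 2 × 4 = 32.

32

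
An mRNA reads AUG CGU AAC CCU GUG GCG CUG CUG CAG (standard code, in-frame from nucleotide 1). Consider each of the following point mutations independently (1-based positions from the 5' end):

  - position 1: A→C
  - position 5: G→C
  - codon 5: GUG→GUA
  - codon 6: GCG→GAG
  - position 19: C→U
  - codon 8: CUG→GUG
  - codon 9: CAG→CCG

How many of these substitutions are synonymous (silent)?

2

Codon 1: AUG (Met) → CUG (Leu) — missense.
Codon 2: CGU (Arg) → CCU (Pro) — missense.
Codon 5: GUG (Val) → GUA (Val) — synonymous.
Codon 6: GCG (Ala) → GAG (Glu) — missense.
Codon 7: CUG (Leu) → UUG (Leu) — synonymous.
Codon 8: CUG (Leu) → GUG (Val) — missense.
Codon 9: CAG (Gln) → CCG (Pro) — missense.
Synonymous: 2 of 7.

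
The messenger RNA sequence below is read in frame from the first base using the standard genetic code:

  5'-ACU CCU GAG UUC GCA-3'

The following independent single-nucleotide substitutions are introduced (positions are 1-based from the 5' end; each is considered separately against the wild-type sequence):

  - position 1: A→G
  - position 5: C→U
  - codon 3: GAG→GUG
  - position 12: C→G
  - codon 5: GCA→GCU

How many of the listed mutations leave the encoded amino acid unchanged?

Codon 1: ACU (Thr) → GCU (Ala) — missense.
Codon 2: CCU (Pro) → CUU (Leu) — missense.
Codon 3: GAG (Glu) → GUG (Val) — missense.
Codon 4: UUC (Phe) → UUG (Leu) — missense.
Codon 5: GCA (Ala) → GCU (Ala) — synonymous.
Synonymous: 1 of 5.

1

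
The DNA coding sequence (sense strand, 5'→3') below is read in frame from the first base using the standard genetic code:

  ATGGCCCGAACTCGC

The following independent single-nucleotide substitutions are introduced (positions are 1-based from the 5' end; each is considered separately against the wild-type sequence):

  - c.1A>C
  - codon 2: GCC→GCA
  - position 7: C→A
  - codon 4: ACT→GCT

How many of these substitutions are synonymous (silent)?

2

Codon 1: ATG (Met) → CTG (Leu) — missense.
Codon 2: GCC (Ala) → GCA (Ala) — synonymous.
Codon 3: CGA (Arg) → AGA (Arg) — synonymous.
Codon 4: ACT (Thr) → GCT (Ala) — missense.
Synonymous: 2 of 4.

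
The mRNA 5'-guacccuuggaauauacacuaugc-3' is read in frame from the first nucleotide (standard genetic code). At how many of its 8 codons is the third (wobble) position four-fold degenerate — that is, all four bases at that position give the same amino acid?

Codon 1 GUA (Val): third position 4-fold.
Codon 2 CCC (Pro): third position 4-fold.
Codon 3 UUG (Leu): third position 2-fold.
Codon 4 GAA (Glu): third position 2-fold.
Codon 5 UAU (Tyr): third position 2-fold.
Codon 6 ACA (Thr): third position 4-fold.
Codon 7 CUA (Leu): third position 4-fold.
Codon 8 UGC (Cys): third position 2-fold.
Four-fold degenerate third positions: 4.

4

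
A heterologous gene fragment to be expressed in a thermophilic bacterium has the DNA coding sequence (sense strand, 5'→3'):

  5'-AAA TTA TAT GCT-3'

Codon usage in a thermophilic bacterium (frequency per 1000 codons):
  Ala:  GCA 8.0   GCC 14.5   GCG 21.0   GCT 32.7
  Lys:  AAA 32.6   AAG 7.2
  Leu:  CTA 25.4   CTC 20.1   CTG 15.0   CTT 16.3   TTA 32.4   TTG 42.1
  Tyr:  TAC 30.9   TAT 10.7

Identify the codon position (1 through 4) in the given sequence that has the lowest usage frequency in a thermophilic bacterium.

Codon 1 AAA (Lys): 32.6 per 1000.
Codon 2 TTA (Leu): 32.4 per 1000.
Codon 3 TAT (Tyr): 10.7 per 1000.
Codon 4 GCT (Ala): 32.7 per 1000.
Lowest frequency is 10.7 at codon 3.

3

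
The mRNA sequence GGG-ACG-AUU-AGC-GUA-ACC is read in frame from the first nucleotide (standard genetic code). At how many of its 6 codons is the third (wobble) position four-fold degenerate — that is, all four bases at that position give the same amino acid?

Codon 1 GGG (Gly): third position 4-fold.
Codon 2 ACG (Thr): third position 4-fold.
Codon 3 AUU (Ile): third position 3-fold.
Codon 4 AGC (Ser): third position 2-fold.
Codon 5 GUA (Val): third position 4-fold.
Codon 6 ACC (Thr): third position 4-fold.
Four-fold degenerate third positions: 4.

4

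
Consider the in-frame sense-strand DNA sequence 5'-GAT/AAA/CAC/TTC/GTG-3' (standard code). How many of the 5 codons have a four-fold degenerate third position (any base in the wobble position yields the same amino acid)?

Codon 1 GAT (Asp): third position 2-fold.
Codon 2 AAA (Lys): third position 2-fold.
Codon 3 CAC (His): third position 2-fold.
Codon 4 TTC (Phe): third position 2-fold.
Codon 5 GTG (Val): third position 4-fold.
Four-fold degenerate third positions: 1.

1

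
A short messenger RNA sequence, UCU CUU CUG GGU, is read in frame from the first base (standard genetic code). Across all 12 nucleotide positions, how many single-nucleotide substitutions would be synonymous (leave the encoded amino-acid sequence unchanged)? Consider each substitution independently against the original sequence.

Codon 1 (UCU, Ser): 3 synonymous substitutions.
Codon 2 (CUU, Leu): 3 synonymous substitutions.
Codon 3 (CUG, Leu): 4 synonymous substitutions.
Codon 4 (GGU, Gly): 3 synonymous substitutions.
Total: 3 + 3 + 4 + 3 = 13.

13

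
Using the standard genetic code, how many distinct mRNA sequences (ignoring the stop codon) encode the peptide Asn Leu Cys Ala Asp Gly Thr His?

Asn: 2 codons.
Leu: 6 codons.
Cys: 2 codons.
Ala: 4 codons.
Asp: 2 codons.
Gly: 4 codons.
Thr: 4 codons.
His: 2 codons.
2 × 6 × 2 × 4 × 2 × 4 × 4 × 2 = 6144.

6144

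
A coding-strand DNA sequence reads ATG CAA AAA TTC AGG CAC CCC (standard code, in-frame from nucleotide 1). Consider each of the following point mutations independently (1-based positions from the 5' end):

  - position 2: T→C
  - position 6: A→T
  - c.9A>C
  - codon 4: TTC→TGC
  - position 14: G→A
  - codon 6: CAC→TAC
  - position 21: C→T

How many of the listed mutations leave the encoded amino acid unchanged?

1

Codon 1: ATG (Met) → ACG (Thr) — missense.
Codon 2: CAA (Gln) → CAT (His) — missense.
Codon 3: AAA (Lys) → AAC (Asn) — missense.
Codon 4: TTC (Phe) → TGC (Cys) — missense.
Codon 5: AGG (Arg) → AAG (Lys) — missense.
Codon 6: CAC (His) → TAC (Tyr) — missense.
Codon 7: CCC (Pro) → CCT (Pro) — synonymous.
Synonymous: 1 of 7.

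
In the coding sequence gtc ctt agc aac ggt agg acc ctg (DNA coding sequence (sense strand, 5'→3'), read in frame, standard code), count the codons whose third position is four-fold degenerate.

Codon 1 GTC (Val): third position 4-fold.
Codon 2 CTT (Leu): third position 4-fold.
Codon 3 AGC (Ser): third position 2-fold.
Codon 4 AAC (Asn): third position 2-fold.
Codon 5 GGT (Gly): third position 4-fold.
Codon 6 AGG (Arg): third position 2-fold.
Codon 7 ACC (Thr): third position 4-fold.
Codon 8 CTG (Leu): third position 4-fold.
Four-fold degenerate third positions: 5.

5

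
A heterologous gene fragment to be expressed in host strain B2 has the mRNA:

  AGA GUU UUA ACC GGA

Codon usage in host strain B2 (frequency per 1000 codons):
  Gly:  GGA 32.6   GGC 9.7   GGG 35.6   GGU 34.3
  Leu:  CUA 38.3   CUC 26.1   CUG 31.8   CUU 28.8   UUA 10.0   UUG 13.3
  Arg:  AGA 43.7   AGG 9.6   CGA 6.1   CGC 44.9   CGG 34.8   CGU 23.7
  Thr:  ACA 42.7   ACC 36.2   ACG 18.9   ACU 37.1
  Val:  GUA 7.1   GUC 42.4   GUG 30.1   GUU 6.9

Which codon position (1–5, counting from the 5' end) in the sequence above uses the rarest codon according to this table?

Codon 1 AGA (Arg): 43.7 per 1000.
Codon 2 GUU (Val): 6.9 per 1000.
Codon 3 UUA (Leu): 10.0 per 1000.
Codon 4 ACC (Thr): 36.2 per 1000.
Codon 5 GGA (Gly): 32.6 per 1000.
Lowest frequency is 6.9 at codon 2.

2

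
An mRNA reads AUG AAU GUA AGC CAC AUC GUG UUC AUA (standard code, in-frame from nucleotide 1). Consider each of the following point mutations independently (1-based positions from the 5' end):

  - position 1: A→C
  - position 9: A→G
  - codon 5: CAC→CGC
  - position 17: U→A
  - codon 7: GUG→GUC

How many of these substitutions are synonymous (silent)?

Codon 1: AUG (Met) → CUG (Leu) — missense.
Codon 3: GUA (Val) → GUG (Val) — synonymous.
Codon 5: CAC (His) → CGC (Arg) — missense.
Codon 6: AUC (Ile) → AAC (Asn) — missense.
Codon 7: GUG (Val) → GUC (Val) — synonymous.
Synonymous: 2 of 5.

2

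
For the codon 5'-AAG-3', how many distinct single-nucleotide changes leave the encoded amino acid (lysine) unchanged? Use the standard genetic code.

1

Position 1: none → 0 synonymous.
Position 2: none → 0 synonymous.
Position 3: AAA → 1 synonymous.
Total: 0 + 0 + 1 = 1.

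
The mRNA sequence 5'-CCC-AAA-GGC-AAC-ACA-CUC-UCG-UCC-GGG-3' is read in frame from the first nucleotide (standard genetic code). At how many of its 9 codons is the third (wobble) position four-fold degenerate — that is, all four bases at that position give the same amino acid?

Codon 1 CCC (Pro): third position 4-fold.
Codon 2 AAA (Lys): third position 2-fold.
Codon 3 GGC (Gly): third position 4-fold.
Codon 4 AAC (Asn): third position 2-fold.
Codon 5 ACA (Thr): third position 4-fold.
Codon 6 CUC (Leu): third position 4-fold.
Codon 7 UCG (Ser): third position 4-fold.
Codon 8 UCC (Ser): third position 4-fold.
Codon 9 GGG (Gly): third position 4-fold.
Four-fold degenerate third positions: 7.

7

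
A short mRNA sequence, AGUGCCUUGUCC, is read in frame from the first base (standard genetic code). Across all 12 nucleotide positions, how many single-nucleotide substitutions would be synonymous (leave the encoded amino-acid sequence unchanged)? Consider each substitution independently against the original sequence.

9

Codon 1 (AGU, Ser): 1 synonymous substitution.
Codon 2 (GCC, Ala): 3 synonymous substitutions.
Codon 3 (UUG, Leu): 2 synonymous substitutions.
Codon 4 (UCC, Ser): 3 synonymous substitutions.
Total: 1 + 3 + 2 + 3 = 9.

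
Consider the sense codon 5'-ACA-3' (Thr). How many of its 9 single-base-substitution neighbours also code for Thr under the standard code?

3

Position 1: none → 0 synonymous.
Position 2: none → 0 synonymous.
Position 3: ACU, ACC, ACG → 3 synonymous.
Total: 0 + 0 + 3 = 3.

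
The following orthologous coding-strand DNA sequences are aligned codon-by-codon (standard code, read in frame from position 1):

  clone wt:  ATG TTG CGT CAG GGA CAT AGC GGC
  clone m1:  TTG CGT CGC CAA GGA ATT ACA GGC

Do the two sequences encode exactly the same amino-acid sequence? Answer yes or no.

Codon 1: ATG Met / TTG Leu — nonsynonymous.
Codon 2: TTG Leu / CGT Arg — nonsynonymous.
Codon 3: CGT Arg / CGC Arg — synonymous.
Codon 4: CAG Gln / CAA Gln — synonymous.
Codon 5: GGA Gly / GGA Gly — identical.
Codon 6: CAT His / ATT Ile — nonsynonymous.
Codon 7: AGC Ser / ACA Thr — nonsynonymous.
Codon 8: GGC Gly / GGC Gly — identical.
Nonsynonymous differences: 4 → different protein.

no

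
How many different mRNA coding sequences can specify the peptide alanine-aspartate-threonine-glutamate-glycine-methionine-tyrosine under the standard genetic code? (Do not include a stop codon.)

512

Ala: 4 codons.
Asp: 2 codons.
Thr: 4 codons.
Glu: 2 codons.
Gly: 4 codons.
Met: 1 codon.
Tyr: 2 codons.
4 × 2 × 4 × 2 × 4 × 1 × 2 = 512.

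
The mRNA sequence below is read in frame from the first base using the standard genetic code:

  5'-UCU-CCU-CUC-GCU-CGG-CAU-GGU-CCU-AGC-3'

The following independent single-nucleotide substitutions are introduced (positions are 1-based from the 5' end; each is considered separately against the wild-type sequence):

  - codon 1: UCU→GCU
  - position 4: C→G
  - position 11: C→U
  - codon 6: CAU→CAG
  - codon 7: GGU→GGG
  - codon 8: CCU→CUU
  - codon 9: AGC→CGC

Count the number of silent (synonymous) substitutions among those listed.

Codon 1: UCU (Ser) → GCU (Ala) — missense.
Codon 2: CCU (Pro) → GCU (Ala) — missense.
Codon 4: GCU (Ala) → GUU (Val) — missense.
Codon 6: CAU (His) → CAG (Gln) — missense.
Codon 7: GGU (Gly) → GGG (Gly) — synonymous.
Codon 8: CCU (Pro) → CUU (Leu) — missense.
Codon 9: AGC (Ser) → CGC (Arg) — missense.
Synonymous: 1 of 7.

1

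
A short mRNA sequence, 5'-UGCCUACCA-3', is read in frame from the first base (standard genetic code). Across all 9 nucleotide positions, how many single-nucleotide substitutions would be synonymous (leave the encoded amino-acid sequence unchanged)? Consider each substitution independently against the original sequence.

8

Codon 1 (UGC, Cys): 1 synonymous substitution.
Codon 2 (CUA, Leu): 4 synonymous substitutions.
Codon 3 (CCA, Pro): 3 synonymous substitutions.
Total: 1 + 4 + 3 = 8.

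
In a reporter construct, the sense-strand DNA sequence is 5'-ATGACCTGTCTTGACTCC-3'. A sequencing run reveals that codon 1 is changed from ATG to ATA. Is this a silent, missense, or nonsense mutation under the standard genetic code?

Position 3 falls in codon 1: ATG → Met.
After the substitution the codon is ATA → Ile.
Met ≠ Ile, so this is a missense mutation.

missense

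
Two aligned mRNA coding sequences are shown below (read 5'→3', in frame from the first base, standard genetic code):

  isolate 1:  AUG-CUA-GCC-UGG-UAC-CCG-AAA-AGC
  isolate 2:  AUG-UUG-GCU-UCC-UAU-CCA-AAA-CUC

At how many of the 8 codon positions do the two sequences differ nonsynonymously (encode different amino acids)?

2

Codon 1: AUG Met / AUG Met — identical.
Codon 2: CUA Leu / UUG Leu — synonymous.
Codon 3: GCC Ala / GCU Ala — synonymous.
Codon 4: UGG Trp / UCC Ser — nonsynonymous.
Codon 5: UAC Tyr / UAU Tyr — synonymous.
Codon 6: CCG Pro / CCA Pro — synonymous.
Codon 7: AAA Lys / AAA Lys — identical.
Codon 8: AGC Ser / CUC Leu — nonsynonymous.
Nonsynonymous differences: 2.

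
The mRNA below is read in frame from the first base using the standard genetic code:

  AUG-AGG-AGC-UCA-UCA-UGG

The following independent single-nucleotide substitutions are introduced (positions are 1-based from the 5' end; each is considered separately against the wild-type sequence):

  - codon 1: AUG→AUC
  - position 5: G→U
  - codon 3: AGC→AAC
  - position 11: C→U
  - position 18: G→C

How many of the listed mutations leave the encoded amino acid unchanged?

0

Codon 1: AUG (Met) → AUC (Ile) — missense.
Codon 2: AGG (Arg) → AUG (Met) — missense.
Codon 3: AGC (Ser) → AAC (Asn) — missense.
Codon 4: UCA (Ser) → UUA (Leu) — missense.
Codon 6: UGG (Trp) → UGC (Cys) — missense.
Synonymous: 0 of 5.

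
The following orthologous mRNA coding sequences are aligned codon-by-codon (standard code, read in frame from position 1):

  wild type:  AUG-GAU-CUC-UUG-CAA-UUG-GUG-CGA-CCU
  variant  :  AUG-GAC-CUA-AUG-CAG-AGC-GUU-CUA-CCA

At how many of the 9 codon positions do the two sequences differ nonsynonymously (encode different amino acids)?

Codon 1: AUG Met / AUG Met — identical.
Codon 2: GAU Asp / GAC Asp — synonymous.
Codon 3: CUC Leu / CUA Leu — synonymous.
Codon 4: UUG Leu / AUG Met — nonsynonymous.
Codon 5: CAA Gln / CAG Gln — synonymous.
Codon 6: UUG Leu / AGC Ser — nonsynonymous.
Codon 7: GUG Val / GUU Val — synonymous.
Codon 8: CGA Arg / CUA Leu — nonsynonymous.
Codon 9: CCU Pro / CCA Pro — synonymous.
Nonsynonymous differences: 3.

3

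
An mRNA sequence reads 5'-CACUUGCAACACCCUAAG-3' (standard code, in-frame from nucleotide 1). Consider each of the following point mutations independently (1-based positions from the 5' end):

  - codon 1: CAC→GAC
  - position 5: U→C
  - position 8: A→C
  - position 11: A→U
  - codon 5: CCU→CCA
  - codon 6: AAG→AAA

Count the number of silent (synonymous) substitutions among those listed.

Codon 1: CAC (His) → GAC (Asp) — missense.
Codon 2: UUG (Leu) → UCG (Ser) — missense.
Codon 3: CAA (Gln) → CCA (Pro) — missense.
Codon 4: CAC (His) → CUC (Leu) — missense.
Codon 5: CCU (Pro) → CCA (Pro) — synonymous.
Codon 6: AAG (Lys) → AAA (Lys) — synonymous.
Synonymous: 2 of 6.

2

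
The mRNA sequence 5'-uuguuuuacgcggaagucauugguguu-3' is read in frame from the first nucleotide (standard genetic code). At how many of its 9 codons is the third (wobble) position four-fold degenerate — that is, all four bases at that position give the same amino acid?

4

Codon 1 UUG (Leu): third position 2-fold.
Codon 2 UUU (Phe): third position 2-fold.
Codon 3 UAC (Tyr): third position 2-fold.
Codon 4 GCG (Ala): third position 4-fold.
Codon 5 GAA (Glu): third position 2-fold.
Codon 6 GUC (Val): third position 4-fold.
Codon 7 AUU (Ile): third position 3-fold.
Codon 8 GGU (Gly): third position 4-fold.
Codon 9 GUU (Val): third position 4-fold.
Four-fold degenerate third positions: 4.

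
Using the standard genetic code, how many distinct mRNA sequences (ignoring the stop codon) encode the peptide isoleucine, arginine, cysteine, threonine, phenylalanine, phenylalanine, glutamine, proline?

4608

Ile: 3 codons.
Arg: 6 codons.
Cys: 2 codons.
Thr: 4 codons.
Phe: 2 codons.
Phe: 2 codons.
Gln: 2 codons.
Pro: 4 codons.
3 × 6 × 2 × 4 × 2 × 2 × 2 × 4 = 4608.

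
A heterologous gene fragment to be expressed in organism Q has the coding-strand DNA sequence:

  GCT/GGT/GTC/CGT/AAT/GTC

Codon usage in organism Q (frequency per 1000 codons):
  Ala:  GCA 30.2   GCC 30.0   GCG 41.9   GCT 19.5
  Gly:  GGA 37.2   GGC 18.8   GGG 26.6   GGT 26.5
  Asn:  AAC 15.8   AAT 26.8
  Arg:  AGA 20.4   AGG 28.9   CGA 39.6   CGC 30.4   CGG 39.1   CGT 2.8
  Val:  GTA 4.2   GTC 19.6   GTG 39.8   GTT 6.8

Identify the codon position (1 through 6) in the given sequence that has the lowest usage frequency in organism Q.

Codon 1 GCT (Ala): 19.5 per 1000.
Codon 2 GGT (Gly): 26.5 per 1000.
Codon 3 GTC (Val): 19.6 per 1000.
Codon 4 CGT (Arg): 2.8 per 1000.
Codon 5 AAT (Asn): 26.8 per 1000.
Codon 6 GTC (Val): 19.6 per 1000.
Lowest frequency is 2.8 at codon 4.

4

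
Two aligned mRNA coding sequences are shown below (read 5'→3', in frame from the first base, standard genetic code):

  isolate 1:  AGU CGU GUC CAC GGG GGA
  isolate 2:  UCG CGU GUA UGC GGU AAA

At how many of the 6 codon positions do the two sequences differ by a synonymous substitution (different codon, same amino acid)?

Codon 1: AGU Ser / UCG Ser — synonymous.
Codon 2: CGU Arg / CGU Arg — identical.
Codon 3: GUC Val / GUA Val — synonymous.
Codon 4: CAC His / UGC Cys — nonsynonymous.
Codon 5: GGG Gly / GGU Gly — synonymous.
Codon 6: GGA Gly / AAA Lys — nonsynonymous.
Synonymous differences: 3.

3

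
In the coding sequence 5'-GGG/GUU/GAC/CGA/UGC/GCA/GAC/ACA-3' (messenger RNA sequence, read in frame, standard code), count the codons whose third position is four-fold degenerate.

5

Codon 1 GGG (Gly): third position 4-fold.
Codon 2 GUU (Val): third position 4-fold.
Codon 3 GAC (Asp): third position 2-fold.
Codon 4 CGA (Arg): third position 4-fold.
Codon 5 UGC (Cys): third position 2-fold.
Codon 6 GCA (Ala): third position 4-fold.
Codon 7 GAC (Asp): third position 2-fold.
Codon 8 ACA (Thr): third position 4-fold.
Four-fold degenerate third positions: 5.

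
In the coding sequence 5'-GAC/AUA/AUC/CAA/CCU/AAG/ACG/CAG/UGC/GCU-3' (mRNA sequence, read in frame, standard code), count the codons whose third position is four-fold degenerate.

Codon 1 GAC (Asp): third position 2-fold.
Codon 2 AUA (Ile): third position 3-fold.
Codon 3 AUC (Ile): third position 3-fold.
Codon 4 CAA (Gln): third position 2-fold.
Codon 5 CCU (Pro): third position 4-fold.
Codon 6 AAG (Lys): third position 2-fold.
Codon 7 ACG (Thr): third position 4-fold.
Codon 8 CAG (Gln): third position 2-fold.
Codon 9 UGC (Cys): third position 2-fold.
Codon 10 GCU (Ala): third position 4-fold.
Four-fold degenerate third positions: 3.

3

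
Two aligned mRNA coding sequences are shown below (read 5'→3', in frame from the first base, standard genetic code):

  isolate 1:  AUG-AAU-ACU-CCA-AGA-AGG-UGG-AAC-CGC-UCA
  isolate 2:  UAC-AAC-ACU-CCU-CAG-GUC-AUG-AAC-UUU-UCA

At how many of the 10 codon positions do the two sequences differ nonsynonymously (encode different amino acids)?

5

Codon 1: AUG Met / UAC Tyr — nonsynonymous.
Codon 2: AAU Asn / AAC Asn — synonymous.
Codon 3: ACU Thr / ACU Thr — identical.
Codon 4: CCA Pro / CCU Pro — synonymous.
Codon 5: AGA Arg / CAG Gln — nonsynonymous.
Codon 6: AGG Arg / GUC Val — nonsynonymous.
Codon 7: UGG Trp / AUG Met — nonsynonymous.
Codon 8: AAC Asn / AAC Asn — identical.
Codon 9: CGC Arg / UUU Phe — nonsynonymous.
Codon 10: UCA Ser / UCA Ser — identical.
Nonsynonymous differences: 5.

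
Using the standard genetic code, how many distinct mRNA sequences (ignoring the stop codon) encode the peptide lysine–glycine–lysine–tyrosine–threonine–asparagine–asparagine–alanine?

Lys: 2 codons.
Gly: 4 codons.
Lys: 2 codons.
Tyr: 2 codons.
Thr: 4 codons.
Asn: 2 codons.
Asn: 2 codons.
Ala: 4 codons.
2 × 4 × 2 × 2 × 4 × 2 × 2 × 4 = 2048.

2048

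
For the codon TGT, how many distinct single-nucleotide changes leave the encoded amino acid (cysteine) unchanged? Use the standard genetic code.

Position 1: none → 0 synonymous.
Position 2: none → 0 synonymous.
Position 3: TGC → 1 synonymous.
Total: 0 + 0 + 1 = 1.

1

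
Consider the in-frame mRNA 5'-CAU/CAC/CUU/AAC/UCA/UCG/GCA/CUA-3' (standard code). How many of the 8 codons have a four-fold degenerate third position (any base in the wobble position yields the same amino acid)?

Codon 1 CAU (His): third position 2-fold.
Codon 2 CAC (His): third position 2-fold.
Codon 3 CUU (Leu): third position 4-fold.
Codon 4 AAC (Asn): third position 2-fold.
Codon 5 UCA (Ser): third position 4-fold.
Codon 6 UCG (Ser): third position 4-fold.
Codon 7 GCA (Ala): third position 4-fold.
Codon 8 CUA (Leu): third position 4-fold.
Four-fold degenerate third positions: 5.

5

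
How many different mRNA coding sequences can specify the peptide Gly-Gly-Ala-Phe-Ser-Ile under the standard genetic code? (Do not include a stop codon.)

2304

Gly: 4 codons.
Gly: 4 codons.
Ala: 4 codons.
Phe: 2 codons.
Ser: 6 codons.
Ile: 3 codons.
4 × 4 × 4 × 2 × 6 × 3 = 2304.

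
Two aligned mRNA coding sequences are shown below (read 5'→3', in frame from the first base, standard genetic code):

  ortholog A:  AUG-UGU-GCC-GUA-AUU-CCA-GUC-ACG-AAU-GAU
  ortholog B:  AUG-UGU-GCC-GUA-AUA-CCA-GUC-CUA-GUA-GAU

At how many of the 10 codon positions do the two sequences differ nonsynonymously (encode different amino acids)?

Codon 1: AUG Met / AUG Met — identical.
Codon 2: UGU Cys / UGU Cys — identical.
Codon 3: GCC Ala / GCC Ala — identical.
Codon 4: GUA Val / GUA Val — identical.
Codon 5: AUU Ile / AUA Ile — synonymous.
Codon 6: CCA Pro / CCA Pro — identical.
Codon 7: GUC Val / GUC Val — identical.
Codon 8: ACG Thr / CUA Leu — nonsynonymous.
Codon 9: AAU Asn / GUA Val — nonsynonymous.
Codon 10: GAU Asp / GAU Asp — identical.
Nonsynonymous differences: 2.

2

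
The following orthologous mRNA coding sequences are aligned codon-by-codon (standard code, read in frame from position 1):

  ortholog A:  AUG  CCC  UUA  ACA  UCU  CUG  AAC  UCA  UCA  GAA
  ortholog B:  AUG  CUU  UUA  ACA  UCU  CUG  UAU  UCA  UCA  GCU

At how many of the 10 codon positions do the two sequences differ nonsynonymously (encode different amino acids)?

Codon 1: AUG Met / AUG Met — identical.
Codon 2: CCC Pro / CUU Leu — nonsynonymous.
Codon 3: UUA Leu / UUA Leu — identical.
Codon 4: ACA Thr / ACA Thr — identical.
Codon 5: UCU Ser / UCU Ser — identical.
Codon 6: CUG Leu / CUG Leu — identical.
Codon 7: AAC Asn / UAU Tyr — nonsynonymous.
Codon 8: UCA Ser / UCA Ser — identical.
Codon 9: UCA Ser / UCA Ser — identical.
Codon 10: GAA Glu / GCU Ala — nonsynonymous.
Nonsynonymous differences: 3.

3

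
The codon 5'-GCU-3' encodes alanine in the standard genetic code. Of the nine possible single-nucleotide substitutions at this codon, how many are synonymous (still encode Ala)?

3

Position 1: none → 0 synonymous.
Position 2: none → 0 synonymous.
Position 3: GCC, GCA, GCG → 3 synonymous.
Total: 0 + 0 + 3 = 3.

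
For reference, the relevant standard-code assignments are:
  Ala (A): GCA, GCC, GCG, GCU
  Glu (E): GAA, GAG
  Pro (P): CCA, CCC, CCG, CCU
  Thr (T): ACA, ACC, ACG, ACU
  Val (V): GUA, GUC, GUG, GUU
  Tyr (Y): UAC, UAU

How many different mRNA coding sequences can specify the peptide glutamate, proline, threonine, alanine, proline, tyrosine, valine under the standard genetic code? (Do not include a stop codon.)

Glu: 2 codons.
Pro: 4 codons.
Thr: 4 codons.
Ala: 4 codons.
Pro: 4 codons.
Tyr: 2 codons.
Val: 4 codons.
2 × 4 × 4 × 4 × 4 × 2 × 4 = 4096.

4096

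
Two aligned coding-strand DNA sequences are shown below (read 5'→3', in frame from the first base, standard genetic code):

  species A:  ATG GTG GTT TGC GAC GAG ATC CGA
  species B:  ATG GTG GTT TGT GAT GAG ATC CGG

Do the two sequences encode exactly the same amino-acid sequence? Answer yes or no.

yes

Codon 1: ATG Met / ATG Met — identical.
Codon 2: GTG Val / GTG Val — identical.
Codon 3: GTT Val / GTT Val — identical.
Codon 4: TGC Cys / TGT Cys — synonymous.
Codon 5: GAC Asp / GAT Asp — synonymous.
Codon 6: GAG Glu / GAG Glu — identical.
Codon 7: ATC Ile / ATC Ile — identical.
Codon 8: CGA Arg / CGG Arg — synonymous.
Nonsynonymous differences: 0 → same protein.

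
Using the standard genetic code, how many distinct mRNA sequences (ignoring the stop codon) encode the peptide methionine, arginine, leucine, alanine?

Met: 1 codon.
Arg: 6 codons.
Leu: 6 codons.
Ala: 4 codons.
1 × 6 × 6 × 4 = 144.

144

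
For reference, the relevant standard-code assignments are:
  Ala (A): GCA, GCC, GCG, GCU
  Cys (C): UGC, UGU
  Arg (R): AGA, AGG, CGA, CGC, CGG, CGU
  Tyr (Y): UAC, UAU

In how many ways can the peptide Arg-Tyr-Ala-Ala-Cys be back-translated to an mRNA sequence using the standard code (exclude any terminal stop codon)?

Arg: 6 codons.
Tyr: 2 codons.
Ala: 4 codons.
Ala: 4 codons.
Cys: 2 codons.
6 × 2 × 4 × 4 × 2 = 384.

384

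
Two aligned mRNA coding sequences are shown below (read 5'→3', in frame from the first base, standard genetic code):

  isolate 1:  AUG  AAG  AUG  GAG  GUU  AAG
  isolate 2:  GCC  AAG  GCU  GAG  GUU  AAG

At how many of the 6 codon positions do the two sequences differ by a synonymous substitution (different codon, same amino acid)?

Codon 1: AUG Met / GCC Ala — nonsynonymous.
Codon 2: AAG Lys / AAG Lys — identical.
Codon 3: AUG Met / GCU Ala — nonsynonymous.
Codon 4: GAG Glu / GAG Glu — identical.
Codon 5: GUU Val / GUU Val — identical.
Codon 6: AAG Lys / AAG Lys — identical.
Synonymous differences: 0.

0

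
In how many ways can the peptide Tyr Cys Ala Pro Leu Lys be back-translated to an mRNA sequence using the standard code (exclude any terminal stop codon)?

Tyr: 2 codons.
Cys: 2 codons.
Ala: 4 codons.
Pro: 4 codons.
Leu: 6 codons.
Lys: 2 codons.
2 × 2 × 4 × 4 × 6 × 2 = 768.

768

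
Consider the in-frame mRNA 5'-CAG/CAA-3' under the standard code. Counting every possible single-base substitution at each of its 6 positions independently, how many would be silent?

2

Codon 1 (CAG, Gln): 1 synonymous substitution.
Codon 2 (CAA, Gln): 1 synonymous substitution.
Total: 1 + 1 = 2.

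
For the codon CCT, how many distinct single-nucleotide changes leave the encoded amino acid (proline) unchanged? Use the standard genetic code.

Position 1: none → 0 synonymous.
Position 2: none → 0 synonymous.
Position 3: CCC, CCA, CCG → 3 synonymous.
Total: 0 + 0 + 3 = 3.

3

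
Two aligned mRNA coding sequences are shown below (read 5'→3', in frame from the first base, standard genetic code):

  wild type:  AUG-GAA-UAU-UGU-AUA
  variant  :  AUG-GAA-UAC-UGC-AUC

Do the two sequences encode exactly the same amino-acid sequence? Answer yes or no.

yes

Codon 1: AUG Met / AUG Met — identical.
Codon 2: GAA Glu / GAA Glu — identical.
Codon 3: UAU Tyr / UAC Tyr — synonymous.
Codon 4: UGU Cys / UGC Cys — synonymous.
Codon 5: AUA Ile / AUC Ile — synonymous.
Nonsynonymous differences: 0 → same protein.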